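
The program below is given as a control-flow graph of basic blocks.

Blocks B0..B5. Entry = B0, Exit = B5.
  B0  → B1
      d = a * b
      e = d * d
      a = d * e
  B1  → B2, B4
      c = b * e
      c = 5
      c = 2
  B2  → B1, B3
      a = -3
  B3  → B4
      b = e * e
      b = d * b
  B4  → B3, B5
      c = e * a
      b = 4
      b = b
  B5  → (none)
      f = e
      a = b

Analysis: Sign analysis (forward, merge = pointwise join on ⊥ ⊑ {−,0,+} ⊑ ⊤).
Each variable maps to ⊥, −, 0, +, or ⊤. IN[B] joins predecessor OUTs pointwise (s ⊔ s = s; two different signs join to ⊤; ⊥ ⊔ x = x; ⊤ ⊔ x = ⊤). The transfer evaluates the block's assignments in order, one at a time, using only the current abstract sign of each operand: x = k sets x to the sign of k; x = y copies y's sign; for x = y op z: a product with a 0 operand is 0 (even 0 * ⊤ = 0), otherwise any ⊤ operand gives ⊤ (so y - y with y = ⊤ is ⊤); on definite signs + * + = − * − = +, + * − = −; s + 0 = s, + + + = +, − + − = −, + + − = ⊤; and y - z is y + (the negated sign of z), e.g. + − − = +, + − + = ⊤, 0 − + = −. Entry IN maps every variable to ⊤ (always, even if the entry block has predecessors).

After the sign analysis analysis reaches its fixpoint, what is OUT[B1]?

Answer: {a: ⊤, b: ⊤, c: +, d: ⊤, e: ⊤, f: ⊤}

Derivation:
Converged values:
  B0:   IN=(all ⊤)   OUT=(all ⊤)
  B1:   IN=(all ⊤)   OUT={c:+; rest ⊤}
  B2:   IN={c:+; rest ⊤}   OUT={a:-, c:+; rest ⊤}
  B3:   IN=(all ⊤)   OUT=(all ⊤)
  B4:   IN=(all ⊤)   OUT={b:+; rest ⊤}
  B5:   IN={b:+; rest ⊤}   OUT={a:+, b:+; rest ⊤}

Merge at B1: IN[B1] = OUT[B0] ⊔ OUT[B2] = {a: ⊤, b: ⊤, c: ⊤, d: ⊤, e: ⊤, f: ⊤}
Applying B1's transfer function to that IN value gives OUT[B1] (row B1 above).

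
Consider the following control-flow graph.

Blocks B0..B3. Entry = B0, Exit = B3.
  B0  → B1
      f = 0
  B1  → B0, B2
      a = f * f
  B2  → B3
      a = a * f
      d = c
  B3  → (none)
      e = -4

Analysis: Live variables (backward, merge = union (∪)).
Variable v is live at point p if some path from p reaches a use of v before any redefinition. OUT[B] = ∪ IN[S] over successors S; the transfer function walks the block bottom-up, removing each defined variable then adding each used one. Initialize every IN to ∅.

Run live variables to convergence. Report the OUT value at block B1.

Answer: {a, c, f}

Working:
Per-block solution:
  B0:  IN={c}  OUT={c, f}
  B1:  IN={c, f}  OUT={a, c, f}
  B2:  IN={a, c, f}  OUT={}
  B3:  IN={}  OUT={}

Merge at B1: OUT[B1] = IN[B0] ⊔ IN[B2] = {a, c, f}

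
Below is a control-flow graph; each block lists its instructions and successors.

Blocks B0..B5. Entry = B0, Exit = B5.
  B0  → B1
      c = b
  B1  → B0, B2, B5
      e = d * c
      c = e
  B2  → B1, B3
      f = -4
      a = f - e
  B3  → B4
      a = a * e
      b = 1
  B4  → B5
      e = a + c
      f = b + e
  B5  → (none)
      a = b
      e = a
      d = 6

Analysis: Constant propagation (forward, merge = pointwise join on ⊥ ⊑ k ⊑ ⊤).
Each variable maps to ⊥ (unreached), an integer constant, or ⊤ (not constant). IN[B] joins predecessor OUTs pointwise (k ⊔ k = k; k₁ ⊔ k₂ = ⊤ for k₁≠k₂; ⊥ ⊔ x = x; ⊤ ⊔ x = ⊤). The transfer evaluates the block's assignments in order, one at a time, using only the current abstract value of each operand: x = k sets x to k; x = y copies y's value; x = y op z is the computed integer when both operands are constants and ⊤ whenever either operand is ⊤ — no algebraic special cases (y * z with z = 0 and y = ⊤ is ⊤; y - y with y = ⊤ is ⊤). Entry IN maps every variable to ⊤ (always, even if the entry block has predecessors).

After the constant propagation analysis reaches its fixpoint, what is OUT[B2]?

Answer: {a: ⊤, b: ⊤, c: ⊤, d: ⊤, e: ⊤, f: -4}

Working:
Converged values:
  B0:  IN=(all ⊤)  OUT=(all ⊤)
  B1:  IN=(all ⊤)  OUT=(all ⊤)
  B2:  IN=(all ⊤)  OUT={f:-4; rest ⊤}
  B3:  IN={f:-4; rest ⊤}  OUT={b:1, f:-4; rest ⊤}
  B4:  IN={b:1, f:-4; rest ⊤}  OUT={b:1; rest ⊤}
  B5:  IN=(all ⊤)  OUT={d:6; rest ⊤}

Merge at B2: IN[B2] = OUT[B1] = {a: ⊤, b: ⊤, c: ⊤, d: ⊤, e: ⊤, f: ⊤}
Applying B2's transfer function to that IN value gives OUT[B2] (row B2 above).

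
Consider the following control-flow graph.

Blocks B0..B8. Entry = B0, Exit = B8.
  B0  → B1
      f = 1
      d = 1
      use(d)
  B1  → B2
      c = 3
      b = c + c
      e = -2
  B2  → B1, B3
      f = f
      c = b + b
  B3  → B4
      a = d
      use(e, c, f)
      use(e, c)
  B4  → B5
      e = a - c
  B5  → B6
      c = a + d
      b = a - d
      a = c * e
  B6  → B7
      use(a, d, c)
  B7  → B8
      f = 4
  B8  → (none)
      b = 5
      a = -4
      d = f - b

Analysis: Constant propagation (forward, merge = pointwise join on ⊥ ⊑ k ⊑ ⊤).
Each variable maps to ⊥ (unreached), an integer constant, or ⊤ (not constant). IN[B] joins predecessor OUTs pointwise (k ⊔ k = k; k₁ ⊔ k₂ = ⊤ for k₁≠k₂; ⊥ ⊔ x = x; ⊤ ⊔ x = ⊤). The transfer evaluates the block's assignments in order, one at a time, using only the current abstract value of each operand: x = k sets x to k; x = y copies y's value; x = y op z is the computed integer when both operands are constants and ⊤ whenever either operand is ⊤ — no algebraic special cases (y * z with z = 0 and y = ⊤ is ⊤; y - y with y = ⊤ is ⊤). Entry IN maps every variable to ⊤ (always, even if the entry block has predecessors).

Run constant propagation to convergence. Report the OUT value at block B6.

Per-block solution:
  B0:  IN=(all ⊤)  OUT={d:1, f:1; rest ⊤}
  B1:  IN={d:1, f:1; rest ⊤}  OUT={b:6, c:3, d:1, e:-2, f:1; rest ⊤}
  B2:  IN={b:6, c:3, d:1, e:-2, f:1; rest ⊤}  OUT={b:6, c:12, d:1, e:-2, f:1; rest ⊤}
  B3:  IN={b:6, c:12, d:1, e:-2, f:1; rest ⊤}  OUT={a:1, b:6, c:12, d:1, e:-2, f:1; rest ⊤}
  B4:  IN={a:1, b:6, c:12, d:1, e:-2, f:1; rest ⊤}  OUT={a:1, b:6, c:12, d:1, e:-11, f:1; rest ⊤}
  B5:  IN={a:1, b:6, c:12, d:1, e:-11, f:1; rest ⊤}  OUT={a:-22, b:0, c:2, d:1, e:-11, f:1; rest ⊤}
  B6:  IN={a:-22, b:0, c:2, d:1, e:-11, f:1; rest ⊤}  OUT={a:-22, b:0, c:2, d:1, e:-11, f:1; rest ⊤}
  B7:  IN={a:-22, b:0, c:2, d:1, e:-11, f:1; rest ⊤}  OUT={a:-22, b:0, c:2, d:1, e:-11, f:4; rest ⊤}
  B8:  IN={a:-22, b:0, c:2, d:1, e:-11, f:4; rest ⊤}  OUT={a:-4, b:5, c:2, d:-1, e:-11, f:4; rest ⊤}

Merge at B6: IN[B6] = OUT[B5] = {a: -22, b: 0, c: 2, d: 1, e: -11, f: 1}
Applying B6's transfer function to that IN value gives OUT[B6] (row B6 above).

Answer: {a: -22, b: 0, c: 2, d: 1, e: -11, f: 1}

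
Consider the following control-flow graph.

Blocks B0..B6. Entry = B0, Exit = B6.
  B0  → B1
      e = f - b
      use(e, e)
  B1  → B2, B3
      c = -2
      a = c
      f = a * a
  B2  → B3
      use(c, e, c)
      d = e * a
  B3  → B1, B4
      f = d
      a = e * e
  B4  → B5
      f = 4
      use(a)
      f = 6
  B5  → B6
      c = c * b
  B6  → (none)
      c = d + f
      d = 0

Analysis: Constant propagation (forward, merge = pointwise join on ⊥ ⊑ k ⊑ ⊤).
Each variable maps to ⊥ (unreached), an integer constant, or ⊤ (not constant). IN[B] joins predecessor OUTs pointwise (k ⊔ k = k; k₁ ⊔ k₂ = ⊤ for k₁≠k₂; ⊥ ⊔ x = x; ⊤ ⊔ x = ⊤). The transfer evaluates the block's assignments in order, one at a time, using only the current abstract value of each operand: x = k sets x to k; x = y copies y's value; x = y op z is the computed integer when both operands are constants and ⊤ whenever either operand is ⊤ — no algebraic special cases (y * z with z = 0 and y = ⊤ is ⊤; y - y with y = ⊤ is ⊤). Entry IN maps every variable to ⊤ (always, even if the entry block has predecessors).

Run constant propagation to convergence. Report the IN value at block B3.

Per-block solution:
  B0:   IN=(all ⊤)   OUT=(all ⊤)
  B1:   IN=(all ⊤)   OUT={a:-2, c:-2, f:4; rest ⊤}
  B2:   IN={a:-2, c:-2, f:4; rest ⊤}   OUT={a:-2, c:-2, f:4; rest ⊤}
  B3:   IN={a:-2, c:-2, f:4; rest ⊤}   OUT={c:-2; rest ⊤}
  B4:   IN={c:-2; rest ⊤}   OUT={c:-2, f:6; rest ⊤}
  B5:   IN={c:-2, f:6; rest ⊤}   OUT={f:6; rest ⊤}
  B6:   IN={f:6; rest ⊤}   OUT={d:0, f:6; rest ⊤}

Merge at B3: IN[B3] = OUT[B1] ⊔ OUT[B2] = {a: -2, b: ⊤, c: -2, d: ⊤, e: ⊤, f: 4}

Answer: {a: -2, b: ⊤, c: -2, d: ⊤, e: ⊤, f: 4}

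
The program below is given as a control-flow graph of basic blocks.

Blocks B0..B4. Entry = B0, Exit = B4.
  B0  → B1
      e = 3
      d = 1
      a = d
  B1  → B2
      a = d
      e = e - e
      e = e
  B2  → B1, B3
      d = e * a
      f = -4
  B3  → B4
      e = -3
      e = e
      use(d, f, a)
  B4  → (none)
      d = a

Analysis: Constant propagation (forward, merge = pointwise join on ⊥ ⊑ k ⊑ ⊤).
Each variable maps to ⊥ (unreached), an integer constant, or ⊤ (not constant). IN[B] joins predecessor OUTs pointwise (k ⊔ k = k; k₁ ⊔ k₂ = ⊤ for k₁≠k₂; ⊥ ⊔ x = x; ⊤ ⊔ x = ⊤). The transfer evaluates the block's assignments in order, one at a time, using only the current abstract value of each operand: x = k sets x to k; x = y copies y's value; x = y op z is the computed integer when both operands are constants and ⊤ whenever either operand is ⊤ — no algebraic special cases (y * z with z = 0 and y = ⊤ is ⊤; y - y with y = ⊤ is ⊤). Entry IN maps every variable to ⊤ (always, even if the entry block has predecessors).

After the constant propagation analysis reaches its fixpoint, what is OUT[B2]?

Answer: {a: ⊤, b: ⊤, c: ⊤, d: ⊤, e: ⊤, f: -4}

Trace:
Per-block solution:
  B0:   IN=(all ⊤)   OUT={a:1, d:1, e:3; rest ⊤}
  B1:   IN=(all ⊤)   OUT=(all ⊤)
  B2:   IN=(all ⊤)   OUT={f:-4; rest ⊤}
  B3:   IN={f:-4; rest ⊤}   OUT={e:-3, f:-4; rest ⊤}
  B4:   IN={e:-3, f:-4; rest ⊤}   OUT={e:-3, f:-4; rest ⊤}

Merge at B2: IN[B2] = OUT[B1] = {a: ⊤, b: ⊤, c: ⊤, d: ⊤, e: ⊤, f: ⊤}
Applying B2's transfer function to that IN value gives OUT[B2] (row B2 above).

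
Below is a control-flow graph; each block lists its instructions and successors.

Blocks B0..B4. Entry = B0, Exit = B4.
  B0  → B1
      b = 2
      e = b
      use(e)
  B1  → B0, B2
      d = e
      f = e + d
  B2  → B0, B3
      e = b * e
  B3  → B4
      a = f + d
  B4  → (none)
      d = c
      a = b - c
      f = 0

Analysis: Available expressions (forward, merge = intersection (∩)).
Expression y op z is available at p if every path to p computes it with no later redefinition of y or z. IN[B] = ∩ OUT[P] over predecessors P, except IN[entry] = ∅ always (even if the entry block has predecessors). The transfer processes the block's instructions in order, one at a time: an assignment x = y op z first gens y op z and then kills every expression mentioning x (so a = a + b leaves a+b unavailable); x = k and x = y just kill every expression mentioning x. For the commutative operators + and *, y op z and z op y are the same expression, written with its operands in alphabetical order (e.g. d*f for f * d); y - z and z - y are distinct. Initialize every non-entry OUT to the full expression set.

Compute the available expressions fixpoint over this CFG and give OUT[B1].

Fixpoint table:
  B0: | IN={} | OUT={}
  B1: | IN={} | OUT={d+e}
  B2: | IN={d+e} | OUT={}
  B3: | IN={} | OUT={d+f}
  B4: | IN={d+f} | OUT={b-c}

Merge at B1: IN[B1] = OUT[B0] = {}
Applying B1's transfer function to that IN value gives OUT[B1] (row B1 above).

Answer: {d+e}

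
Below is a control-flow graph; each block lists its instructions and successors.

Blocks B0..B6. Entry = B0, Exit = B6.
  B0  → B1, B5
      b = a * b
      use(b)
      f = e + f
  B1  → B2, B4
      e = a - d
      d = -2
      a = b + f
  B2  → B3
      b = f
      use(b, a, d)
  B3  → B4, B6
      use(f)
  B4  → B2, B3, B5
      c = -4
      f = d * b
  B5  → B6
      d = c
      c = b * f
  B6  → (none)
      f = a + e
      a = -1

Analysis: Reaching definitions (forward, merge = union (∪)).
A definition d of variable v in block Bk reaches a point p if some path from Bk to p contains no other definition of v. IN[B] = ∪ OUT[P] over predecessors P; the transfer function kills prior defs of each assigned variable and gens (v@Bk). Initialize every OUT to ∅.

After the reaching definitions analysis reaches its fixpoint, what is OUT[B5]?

Answer: {a@B1, b@B0, b@B2, c@B5, d@B5, e@B1, f@B0, f@B4}

Derivation:
Per-block solution:
  B0: | IN={} | OUT={b@B0, f@B0}
  B1: | IN={b@B0, f@B0} | OUT={a@B1, b@B0, d@B1, e@B1, f@B0}
  B2: | IN={a@B1, b@B0, b@B2, c@B4, d@B1, e@B1, f@B0, f@B4} | OUT={a@B1, b@B2, c@B4, d@B1, e@B1, f@B0, f@B4}
  B3: | IN={a@B1, b@B0, b@B2, c@B4, d@B1, e@B1, f@B0, f@B4} | OUT={a@B1, b@B0, b@B2, c@B4, d@B1, e@B1, f@B0, f@B4}
  B4: | IN={a@B1, b@B0, b@B2, c@B4, d@B1, e@B1, f@B0, f@B4} | OUT={a@B1, b@B0, b@B2, c@B4, d@B1, e@B1, f@B4}
  B5: | IN={a@B1, b@B0, b@B2, c@B4, d@B1, e@B1, f@B0, f@B4} | OUT={a@B1, b@B0, b@B2, c@B5, d@B5, e@B1, f@B0, f@B4}
  B6: | IN={a@B1, b@B0, b@B2, c@B4, c@B5, d@B1, d@B5, e@B1, f@B0, f@B4} | OUT={a@B6, b@B0, b@B2, c@B4, c@B5, d@B1, d@B5, e@B1, f@B6}

Merge at B5: IN[B5] = OUT[B0] ⊔ OUT[B4] = {a@B1, b@B0, b@B2, c@B4, d@B1, e@B1, f@B0, f@B4}
Applying B5's transfer function to that IN value gives OUT[B5] (row B5 above).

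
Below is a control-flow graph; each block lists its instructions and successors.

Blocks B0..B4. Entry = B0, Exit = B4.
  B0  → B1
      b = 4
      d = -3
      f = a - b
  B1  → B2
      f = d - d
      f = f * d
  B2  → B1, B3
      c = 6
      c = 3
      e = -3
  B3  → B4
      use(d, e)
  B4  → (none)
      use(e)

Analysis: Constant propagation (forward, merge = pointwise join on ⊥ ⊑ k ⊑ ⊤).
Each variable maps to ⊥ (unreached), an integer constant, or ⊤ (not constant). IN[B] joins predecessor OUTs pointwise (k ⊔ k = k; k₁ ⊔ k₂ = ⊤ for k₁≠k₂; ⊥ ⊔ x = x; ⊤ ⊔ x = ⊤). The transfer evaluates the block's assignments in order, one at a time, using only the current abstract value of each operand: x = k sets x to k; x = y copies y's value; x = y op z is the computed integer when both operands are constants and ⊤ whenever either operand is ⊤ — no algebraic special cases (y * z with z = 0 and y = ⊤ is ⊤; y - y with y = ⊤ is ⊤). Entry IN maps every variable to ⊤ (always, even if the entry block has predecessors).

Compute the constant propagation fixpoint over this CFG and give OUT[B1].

Converged values:
  B0: | IN=(all ⊤) | OUT={b:4, d:-3; rest ⊤}
  B1: | IN={b:4, d:-3; rest ⊤} | OUT={b:4, d:-3, f:0; rest ⊤}
  B2: | IN={b:4, d:-3, f:0; rest ⊤} | OUT={b:4, c:3, d:-3, e:-3, f:0; rest ⊤}
  B3: | IN={b:4, c:3, d:-3, e:-3, f:0; rest ⊤} | OUT={b:4, c:3, d:-3, e:-3, f:0; rest ⊤}
  B4: | IN={b:4, c:3, d:-3, e:-3, f:0; rest ⊤} | OUT={b:4, c:3, d:-3, e:-3, f:0; rest ⊤}

Merge at B1: IN[B1] = OUT[B0] ⊔ OUT[B2] = {a: ⊤, b: 4, c: ⊤, d: -3, e: ⊤, f: ⊤}
Applying B1's transfer function to that IN value gives OUT[B1] (row B1 above).

Answer: {a: ⊤, b: 4, c: ⊤, d: -3, e: ⊤, f: 0}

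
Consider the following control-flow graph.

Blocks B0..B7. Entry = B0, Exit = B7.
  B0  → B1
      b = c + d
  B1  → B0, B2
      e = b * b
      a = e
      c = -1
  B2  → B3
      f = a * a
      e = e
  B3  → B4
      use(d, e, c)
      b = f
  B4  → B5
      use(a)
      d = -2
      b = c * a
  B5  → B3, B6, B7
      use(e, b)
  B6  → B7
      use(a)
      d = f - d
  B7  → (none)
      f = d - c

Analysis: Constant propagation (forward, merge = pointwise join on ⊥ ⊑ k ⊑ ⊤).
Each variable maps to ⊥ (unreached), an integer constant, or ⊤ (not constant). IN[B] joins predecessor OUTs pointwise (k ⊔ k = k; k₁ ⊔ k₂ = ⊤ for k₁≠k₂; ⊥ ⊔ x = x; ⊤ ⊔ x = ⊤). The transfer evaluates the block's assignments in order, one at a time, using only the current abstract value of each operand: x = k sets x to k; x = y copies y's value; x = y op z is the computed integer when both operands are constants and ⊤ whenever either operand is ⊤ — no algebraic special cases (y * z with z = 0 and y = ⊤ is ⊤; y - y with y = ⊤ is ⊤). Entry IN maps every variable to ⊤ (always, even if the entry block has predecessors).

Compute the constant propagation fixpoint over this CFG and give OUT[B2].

Per-block solution:
  B0:   IN=(all ⊤)   OUT=(all ⊤)
  B1:   IN=(all ⊤)   OUT={c:-1; rest ⊤}
  B2:   IN={c:-1; rest ⊤}   OUT={c:-1; rest ⊤}
  B3:   IN={c:-1; rest ⊤}   OUT={c:-1; rest ⊤}
  B4:   IN={c:-1; rest ⊤}   OUT={c:-1, d:-2; rest ⊤}
  B5:   IN={c:-1, d:-2; rest ⊤}   OUT={c:-1, d:-2; rest ⊤}
  B6:   IN={c:-1, d:-2; rest ⊤}   OUT={c:-1; rest ⊤}
  B7:   IN={c:-1; rest ⊤}   OUT={c:-1; rest ⊤}

Merge at B2: IN[B2] = OUT[B1] = {a: ⊤, b: ⊤, c: -1, d: ⊤, e: ⊤, f: ⊤}
Applying B2's transfer function to that IN value gives OUT[B2] (row B2 above).

Answer: {a: ⊤, b: ⊤, c: -1, d: ⊤, e: ⊤, f: ⊤}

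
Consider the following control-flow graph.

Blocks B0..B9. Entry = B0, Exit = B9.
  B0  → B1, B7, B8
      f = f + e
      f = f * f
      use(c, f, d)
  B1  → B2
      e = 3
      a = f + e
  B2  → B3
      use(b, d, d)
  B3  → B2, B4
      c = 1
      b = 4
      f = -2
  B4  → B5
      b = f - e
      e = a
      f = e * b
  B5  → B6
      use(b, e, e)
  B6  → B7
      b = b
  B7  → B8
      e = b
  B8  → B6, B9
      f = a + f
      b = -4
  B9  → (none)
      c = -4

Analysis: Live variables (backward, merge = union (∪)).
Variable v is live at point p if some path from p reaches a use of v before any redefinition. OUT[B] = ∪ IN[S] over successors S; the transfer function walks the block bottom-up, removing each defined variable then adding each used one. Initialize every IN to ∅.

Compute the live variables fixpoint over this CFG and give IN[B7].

Fixpoint table:
  B0:   IN={a, b, c, d, e, f}   OUT={a, b, d, f}
  B1:   IN={b, d, f}   OUT={a, b, d, e}
  B2:   IN={a, b, d, e}   OUT={a, d, e}
  B3:   IN={a, d, e}   OUT={a, b, d, e, f}
  B4:   IN={a, e, f}   OUT={a, b, e, f}
  B5:   IN={a, b, e, f}   OUT={a, b, f}
  B6:   IN={a, b, f}   OUT={a, b, f}
  B7:   IN={a, b, f}   OUT={a, f}
  B8:   IN={a, f}   OUT={a, b, f}
  B9:   IN={}   OUT={}

Merge at B7: OUT[B7] = IN[B8] = {a, f}
Applying B7's transfer function to that OUT value gives IN[B7] (row B7 above).

Answer: {a, b, f}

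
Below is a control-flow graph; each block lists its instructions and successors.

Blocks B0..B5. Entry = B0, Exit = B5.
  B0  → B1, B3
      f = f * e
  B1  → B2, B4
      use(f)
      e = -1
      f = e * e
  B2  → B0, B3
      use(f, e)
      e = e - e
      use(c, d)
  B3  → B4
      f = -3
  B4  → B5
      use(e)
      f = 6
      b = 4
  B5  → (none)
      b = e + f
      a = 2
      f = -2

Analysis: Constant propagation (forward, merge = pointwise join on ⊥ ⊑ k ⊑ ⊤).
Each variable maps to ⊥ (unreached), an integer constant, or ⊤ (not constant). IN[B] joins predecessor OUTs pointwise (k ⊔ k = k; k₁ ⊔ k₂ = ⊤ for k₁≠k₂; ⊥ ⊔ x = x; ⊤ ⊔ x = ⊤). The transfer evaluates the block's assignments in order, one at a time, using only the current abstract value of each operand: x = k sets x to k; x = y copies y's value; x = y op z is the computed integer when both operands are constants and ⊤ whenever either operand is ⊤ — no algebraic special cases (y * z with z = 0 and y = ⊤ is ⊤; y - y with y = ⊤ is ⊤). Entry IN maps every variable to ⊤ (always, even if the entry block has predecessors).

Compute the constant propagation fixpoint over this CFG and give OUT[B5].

Converged values:
  B0: | IN=(all ⊤) | OUT=(all ⊤)
  B1: | IN=(all ⊤) | OUT={e:-1, f:1; rest ⊤}
  B2: | IN={e:-1, f:1; rest ⊤} | OUT={e:0, f:1; rest ⊤}
  B3: | IN=(all ⊤) | OUT={f:-3; rest ⊤}
  B4: | IN=(all ⊤) | OUT={b:4, f:6; rest ⊤}
  B5: | IN={b:4, f:6; rest ⊤} | OUT={a:2, f:-2; rest ⊤}

Merge at B5: IN[B5] = OUT[B4] = {a: ⊤, b: 4, c: ⊤, d: ⊤, e: ⊤, f: 6}
Applying B5's transfer function to that IN value gives OUT[B5] (row B5 above).

Answer: {a: 2, b: ⊤, c: ⊤, d: ⊤, e: ⊤, f: -2}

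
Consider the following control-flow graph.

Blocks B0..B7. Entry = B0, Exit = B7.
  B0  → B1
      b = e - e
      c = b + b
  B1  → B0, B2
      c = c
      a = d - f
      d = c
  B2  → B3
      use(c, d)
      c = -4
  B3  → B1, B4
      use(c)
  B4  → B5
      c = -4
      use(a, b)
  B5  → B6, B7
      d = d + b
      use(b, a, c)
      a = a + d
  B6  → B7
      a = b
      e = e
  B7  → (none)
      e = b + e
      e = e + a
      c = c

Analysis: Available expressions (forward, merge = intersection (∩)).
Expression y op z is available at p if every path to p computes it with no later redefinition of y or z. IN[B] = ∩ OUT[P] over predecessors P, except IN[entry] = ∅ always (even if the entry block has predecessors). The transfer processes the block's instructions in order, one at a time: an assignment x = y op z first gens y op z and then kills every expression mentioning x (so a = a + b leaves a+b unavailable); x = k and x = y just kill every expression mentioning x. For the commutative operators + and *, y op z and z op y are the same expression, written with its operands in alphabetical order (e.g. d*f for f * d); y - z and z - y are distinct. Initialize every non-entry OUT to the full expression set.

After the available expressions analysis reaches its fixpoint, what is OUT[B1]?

Converged values:
  B0:  IN={}  OUT={b+b, e-e}
  B1:  IN={b+b, e-e}  OUT={b+b, e-e}
  B2:  IN={b+b, e-e}  OUT={b+b, e-e}
  B3:  IN={b+b, e-e}  OUT={b+b, e-e}
  B4:  IN={b+b, e-e}  OUT={b+b, e-e}
  B5:  IN={b+b, e-e}  OUT={b+b, e-e}
  B6:  IN={b+b, e-e}  OUT={b+b}
  B7:  IN={b+b}  OUT={b+b}

Merge at B1: IN[B1] = OUT[B0] ∩ OUT[B3] = {b+b, e-e}
Applying B1's transfer function to that IN value gives OUT[B1] (row B1 above).

Answer: {b+b, e-e}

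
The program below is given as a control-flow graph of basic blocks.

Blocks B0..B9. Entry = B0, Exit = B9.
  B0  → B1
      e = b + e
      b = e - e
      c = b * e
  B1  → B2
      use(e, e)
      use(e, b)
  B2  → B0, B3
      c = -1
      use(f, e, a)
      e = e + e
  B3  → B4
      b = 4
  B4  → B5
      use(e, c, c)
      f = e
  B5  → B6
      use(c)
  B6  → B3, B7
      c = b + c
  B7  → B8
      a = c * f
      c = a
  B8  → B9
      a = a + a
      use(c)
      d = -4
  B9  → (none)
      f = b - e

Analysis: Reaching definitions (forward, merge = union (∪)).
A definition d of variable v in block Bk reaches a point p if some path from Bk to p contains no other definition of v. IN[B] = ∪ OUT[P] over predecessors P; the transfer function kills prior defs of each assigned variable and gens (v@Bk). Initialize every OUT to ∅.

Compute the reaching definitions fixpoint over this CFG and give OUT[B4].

Answer: {b@B3, c@B2, c@B6, e@B2, f@B4}

Trace:
Per-block solution:
  B0:  IN={b@B0, c@B2, e@B2}  OUT={b@B0, c@B0, e@B0}
  B1:  IN={b@B0, c@B0, e@B0}  OUT={b@B0, c@B0, e@B0}
  B2:  IN={b@B0, c@B0, e@B0}  OUT={b@B0, c@B2, e@B2}
  B3:  IN={b@B0, b@B3, c@B2, c@B6, e@B2, f@B4}  OUT={b@B3, c@B2, c@B6, e@B2, f@B4}
  B4:  IN={b@B3, c@B2, c@B6, e@B2, f@B4}  OUT={b@B3, c@B2, c@B6, e@B2, f@B4}
  B5:  IN={b@B3, c@B2, c@B6, e@B2, f@B4}  OUT={b@B3, c@B2, c@B6, e@B2, f@B4}
  B6:  IN={b@B3, c@B2, c@B6, e@B2, f@B4}  OUT={b@B3, c@B6, e@B2, f@B4}
  B7:  IN={b@B3, c@B6, e@B2, f@B4}  OUT={a@B7, b@B3, c@B7, e@B2, f@B4}
  B8:  IN={a@B7, b@B3, c@B7, e@B2, f@B4}  OUT={a@B8, b@B3, c@B7, d@B8, e@B2, f@B4}
  B9:  IN={a@B8, b@B3, c@B7, d@B8, e@B2, f@B4}  OUT={a@B8, b@B3, c@B7, d@B8, e@B2, f@B9}

Merge at B4: IN[B4] = OUT[B3] = {b@B3, c@B2, c@B6, e@B2, f@B4}
Applying B4's transfer function to that IN value gives OUT[B4] (row B4 above).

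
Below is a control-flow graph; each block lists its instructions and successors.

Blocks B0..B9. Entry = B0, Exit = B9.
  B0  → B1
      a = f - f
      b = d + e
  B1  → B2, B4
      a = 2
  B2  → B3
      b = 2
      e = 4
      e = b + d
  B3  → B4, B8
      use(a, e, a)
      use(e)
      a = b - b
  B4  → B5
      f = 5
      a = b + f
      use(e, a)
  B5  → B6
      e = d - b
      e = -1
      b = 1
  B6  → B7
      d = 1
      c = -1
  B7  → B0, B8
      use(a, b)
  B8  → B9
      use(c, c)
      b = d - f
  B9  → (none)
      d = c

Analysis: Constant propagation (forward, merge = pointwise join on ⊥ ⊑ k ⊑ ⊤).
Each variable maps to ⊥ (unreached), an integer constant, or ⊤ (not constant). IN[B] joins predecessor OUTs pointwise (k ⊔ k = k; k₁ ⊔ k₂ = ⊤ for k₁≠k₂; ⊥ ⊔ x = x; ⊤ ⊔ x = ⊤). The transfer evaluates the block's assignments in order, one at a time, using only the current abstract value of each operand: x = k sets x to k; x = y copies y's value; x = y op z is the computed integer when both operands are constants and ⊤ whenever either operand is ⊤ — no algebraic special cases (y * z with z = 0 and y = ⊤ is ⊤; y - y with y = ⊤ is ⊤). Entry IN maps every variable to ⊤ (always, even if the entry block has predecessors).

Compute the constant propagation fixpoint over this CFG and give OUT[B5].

Answer: {a: ⊤, b: 1, c: ⊤, d: ⊤, e: -1, f: 5}

Working:
Per-block solution:
  B0:  IN=(all ⊤)  OUT=(all ⊤)
  B1:  IN=(all ⊤)  OUT={a:2; rest ⊤}
  B2:  IN={a:2; rest ⊤}  OUT={a:2, b:2; rest ⊤}
  B3:  IN={a:2, b:2; rest ⊤}  OUT={a:0, b:2; rest ⊤}
  B4:  IN=(all ⊤)  OUT={f:5; rest ⊤}
  B5:  IN={f:5; rest ⊤}  OUT={b:1, e:-1, f:5; rest ⊤}
  B6:  IN={b:1, e:-1, f:5; rest ⊤}  OUT={b:1, c:-1, d:1, e:-1, f:5; rest ⊤}
  B7:  IN={b:1, c:-1, d:1, e:-1, f:5; rest ⊤}  OUT={b:1, c:-1, d:1, e:-1, f:5; rest ⊤}
  B8:  IN=(all ⊤)  OUT=(all ⊤)
  B9:  IN=(all ⊤)  OUT=(all ⊤)

Merge at B5: IN[B5] = OUT[B4] = {a: ⊤, b: ⊤, c: ⊤, d: ⊤, e: ⊤, f: 5}
Applying B5's transfer function to that IN value gives OUT[B5] (row B5 above).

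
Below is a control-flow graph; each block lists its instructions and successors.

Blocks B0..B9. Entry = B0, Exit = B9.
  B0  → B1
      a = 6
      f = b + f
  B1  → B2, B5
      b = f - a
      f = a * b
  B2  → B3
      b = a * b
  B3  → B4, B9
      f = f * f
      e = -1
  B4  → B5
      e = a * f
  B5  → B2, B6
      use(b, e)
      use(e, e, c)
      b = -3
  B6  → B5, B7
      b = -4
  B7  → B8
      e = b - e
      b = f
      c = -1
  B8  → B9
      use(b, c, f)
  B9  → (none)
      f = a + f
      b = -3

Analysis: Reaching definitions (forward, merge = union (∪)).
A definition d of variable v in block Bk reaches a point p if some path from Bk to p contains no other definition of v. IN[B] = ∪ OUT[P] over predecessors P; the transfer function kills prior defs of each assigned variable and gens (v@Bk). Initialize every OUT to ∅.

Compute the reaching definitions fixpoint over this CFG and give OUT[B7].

Per-block solution:
  B0:  IN={}  OUT={a@B0, f@B0}
  B1:  IN={a@B0, f@B0}  OUT={a@B0, b@B1, f@B1}
  B2:  IN={a@B0, b@B1, b@B5, e@B4, f@B1, f@B3}  OUT={a@B0, b@B2, e@B4, f@B1, f@B3}
  B3:  IN={a@B0, b@B2, e@B4, f@B1, f@B3}  OUT={a@B0, b@B2, e@B3, f@B3}
  B4:  IN={a@B0, b@B2, e@B3, f@B3}  OUT={a@B0, b@B2, e@B4, f@B3}
  B5:  IN={a@B0, b@B1, b@B2, b@B6, e@B4, f@B1, f@B3}  OUT={a@B0, b@B5, e@B4, f@B1, f@B3}
  B6:  IN={a@B0, b@B5, e@B4, f@B1, f@B3}  OUT={a@B0, b@B6, e@B4, f@B1, f@B3}
  B7:  IN={a@B0, b@B6, e@B4, f@B1, f@B3}  OUT={a@B0, b@B7, c@B7, e@B7, f@B1, f@B3}
  B8:  IN={a@B0, b@B7, c@B7, e@B7, f@B1, f@B3}  OUT={a@B0, b@B7, c@B7, e@B7, f@B1, f@B3}
  B9:  IN={a@B0, b@B2, b@B7, c@B7, e@B3, e@B7, f@B1, f@B3}  OUT={a@B0, b@B9, c@B7, e@B3, e@B7, f@B9}

Merge at B7: IN[B7] = OUT[B6] = {a@B0, b@B6, e@B4, f@B1, f@B3}
Applying B7's transfer function to that IN value gives OUT[B7] (row B7 above).

Answer: {a@B0, b@B7, c@B7, e@B7, f@B1, f@B3}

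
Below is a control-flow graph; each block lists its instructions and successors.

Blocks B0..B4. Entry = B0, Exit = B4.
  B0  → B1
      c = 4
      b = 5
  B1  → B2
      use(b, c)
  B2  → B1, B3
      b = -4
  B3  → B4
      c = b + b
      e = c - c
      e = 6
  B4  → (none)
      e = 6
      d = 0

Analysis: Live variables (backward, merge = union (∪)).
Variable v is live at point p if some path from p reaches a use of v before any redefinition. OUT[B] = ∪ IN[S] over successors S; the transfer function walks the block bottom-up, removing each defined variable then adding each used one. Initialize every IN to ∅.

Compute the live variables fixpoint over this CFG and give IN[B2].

Answer: {c}

Derivation:
Per-block solution:
  B0: | IN={} | OUT={b, c}
  B1: | IN={b, c} | OUT={c}
  B2: | IN={c} | OUT={b, c}
  B3: | IN={b} | OUT={}
  B4: | IN={} | OUT={}

Merge at B2: OUT[B2] = IN[B1] ⊔ IN[B3] = {b, c}
Applying B2's transfer function to that OUT value gives IN[B2] (row B2 above).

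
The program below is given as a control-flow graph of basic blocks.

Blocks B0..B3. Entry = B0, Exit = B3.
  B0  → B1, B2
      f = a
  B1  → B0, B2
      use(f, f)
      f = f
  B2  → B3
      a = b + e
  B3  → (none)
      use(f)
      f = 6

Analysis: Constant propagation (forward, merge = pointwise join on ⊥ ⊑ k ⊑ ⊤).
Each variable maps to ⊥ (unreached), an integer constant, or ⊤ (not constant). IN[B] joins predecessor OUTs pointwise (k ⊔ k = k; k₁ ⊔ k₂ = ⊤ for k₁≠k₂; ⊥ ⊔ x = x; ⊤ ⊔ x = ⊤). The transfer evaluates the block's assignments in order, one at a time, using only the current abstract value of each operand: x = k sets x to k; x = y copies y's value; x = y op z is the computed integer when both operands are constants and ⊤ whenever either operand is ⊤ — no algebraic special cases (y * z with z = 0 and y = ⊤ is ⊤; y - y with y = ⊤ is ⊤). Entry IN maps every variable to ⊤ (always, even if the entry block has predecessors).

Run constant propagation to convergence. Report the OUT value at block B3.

Fixpoint table:
  B0:  IN=(all ⊤)  OUT=(all ⊤)
  B1:  IN=(all ⊤)  OUT=(all ⊤)
  B2:  IN=(all ⊤)  OUT=(all ⊤)
  B3:  IN=(all ⊤)  OUT={f:6; rest ⊤}

Merge at B3: IN[B3] = OUT[B2] = {a: ⊤, b: ⊤, c: ⊤, d: ⊤, e: ⊤, f: ⊤}
Applying B3's transfer function to that IN value gives OUT[B3] (row B3 above).

Answer: {a: ⊤, b: ⊤, c: ⊤, d: ⊤, e: ⊤, f: 6}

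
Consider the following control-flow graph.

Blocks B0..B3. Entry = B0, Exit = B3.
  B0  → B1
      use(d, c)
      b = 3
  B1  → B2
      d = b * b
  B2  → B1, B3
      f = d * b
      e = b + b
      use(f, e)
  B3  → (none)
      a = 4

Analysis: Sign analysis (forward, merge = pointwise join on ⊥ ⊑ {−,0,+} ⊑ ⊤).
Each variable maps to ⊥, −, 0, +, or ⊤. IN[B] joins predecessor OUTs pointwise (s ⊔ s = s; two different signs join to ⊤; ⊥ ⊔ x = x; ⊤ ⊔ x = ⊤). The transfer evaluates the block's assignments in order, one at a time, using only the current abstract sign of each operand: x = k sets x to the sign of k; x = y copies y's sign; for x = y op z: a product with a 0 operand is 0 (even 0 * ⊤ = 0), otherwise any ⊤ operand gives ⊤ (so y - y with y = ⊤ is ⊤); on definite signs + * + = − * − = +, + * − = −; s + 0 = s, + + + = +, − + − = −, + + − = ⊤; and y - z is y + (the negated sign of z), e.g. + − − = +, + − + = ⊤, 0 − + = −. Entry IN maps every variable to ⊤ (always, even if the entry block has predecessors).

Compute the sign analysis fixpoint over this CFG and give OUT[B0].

Fixpoint table:
  B0:  IN=(all ⊤)  OUT={b:+; rest ⊤}
  B1:  IN={b:+; rest ⊤}  OUT={b:+, d:+; rest ⊤}
  B2:  IN={b:+, d:+; rest ⊤}  OUT={b:+, d:+, e:+, f:+; rest ⊤}
  B3:  IN={b:+, d:+, e:+, f:+; rest ⊤}  OUT={a:+, b:+, d:+, e:+, f:+; rest ⊤}

B0 is the boundary node: IN[B0] = {a: ⊤, b: ⊤, c: ⊤, d: ⊤, e: ⊤, f: ⊤}
Applying B0's transfer function to that IN value gives OUT[B0] (row B0 above).

Answer: {a: ⊤, b: +, c: ⊤, d: ⊤, e: ⊤, f: ⊤}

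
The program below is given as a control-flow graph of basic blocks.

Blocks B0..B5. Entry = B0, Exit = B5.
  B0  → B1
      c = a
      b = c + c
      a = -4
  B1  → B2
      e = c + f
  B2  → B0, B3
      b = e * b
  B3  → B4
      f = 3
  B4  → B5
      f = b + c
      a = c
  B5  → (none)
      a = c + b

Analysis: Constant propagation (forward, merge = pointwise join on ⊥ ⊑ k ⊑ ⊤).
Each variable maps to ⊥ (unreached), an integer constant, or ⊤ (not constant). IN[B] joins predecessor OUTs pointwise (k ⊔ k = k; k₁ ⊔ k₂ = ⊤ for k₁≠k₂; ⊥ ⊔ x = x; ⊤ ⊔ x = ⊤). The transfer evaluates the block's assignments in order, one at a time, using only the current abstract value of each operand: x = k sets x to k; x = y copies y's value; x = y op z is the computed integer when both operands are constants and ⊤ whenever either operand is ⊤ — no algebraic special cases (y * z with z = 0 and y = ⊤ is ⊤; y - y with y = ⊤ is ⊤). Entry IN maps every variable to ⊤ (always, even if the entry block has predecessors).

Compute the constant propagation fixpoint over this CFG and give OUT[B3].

Per-block solution:
  B0:   IN=(all ⊤)   OUT={a:-4; rest ⊤}
  B1:   IN={a:-4; rest ⊤}   OUT={a:-4; rest ⊤}
  B2:   IN={a:-4; rest ⊤}   OUT={a:-4; rest ⊤}
  B3:   IN={a:-4; rest ⊤}   OUT={a:-4, f:3; rest ⊤}
  B4:   IN={a:-4, f:3; rest ⊤}   OUT=(all ⊤)
  B5:   IN=(all ⊤)   OUT=(all ⊤)

Merge at B3: IN[B3] = OUT[B2] = {a: -4, b: ⊤, c: ⊤, d: ⊤, e: ⊤, f: ⊤}
Applying B3's transfer function to that IN value gives OUT[B3] (row B3 above).

Answer: {a: -4, b: ⊤, c: ⊤, d: ⊤, e: ⊤, f: 3}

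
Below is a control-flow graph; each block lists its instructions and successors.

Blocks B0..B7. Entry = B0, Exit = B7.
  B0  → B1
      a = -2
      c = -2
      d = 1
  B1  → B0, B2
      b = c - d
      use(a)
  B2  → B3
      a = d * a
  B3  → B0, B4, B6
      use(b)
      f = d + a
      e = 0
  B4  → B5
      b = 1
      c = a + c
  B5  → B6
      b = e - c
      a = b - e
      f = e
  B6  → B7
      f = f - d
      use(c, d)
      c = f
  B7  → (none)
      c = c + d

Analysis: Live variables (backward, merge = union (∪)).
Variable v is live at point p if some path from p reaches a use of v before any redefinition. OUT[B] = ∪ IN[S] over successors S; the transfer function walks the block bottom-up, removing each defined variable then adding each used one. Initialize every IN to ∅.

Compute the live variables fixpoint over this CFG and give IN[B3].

Per-block solution:
  B0: | IN={} | OUT={a, c, d}
  B1: | IN={a, c, d} | OUT={a, b, c, d}
  B2: | IN={a, b, c, d} | OUT={a, b, c, d}
  B3: | IN={a, b, c, d} | OUT={a, c, d, e, f}
  B4: | IN={a, c, d, e} | OUT={c, d, e}
  B5: | IN={c, d, e} | OUT={c, d, f}
  B6: | IN={c, d, f} | OUT={c, d}
  B7: | IN={c, d} | OUT={}

Merge at B3: OUT[B3] = IN[B0] ⊔ IN[B4] ⊔ IN[B6] = {a, c, d, e, f}
Applying B3's transfer function to that OUT value gives IN[B3] (row B3 above).

Answer: {a, b, c, d}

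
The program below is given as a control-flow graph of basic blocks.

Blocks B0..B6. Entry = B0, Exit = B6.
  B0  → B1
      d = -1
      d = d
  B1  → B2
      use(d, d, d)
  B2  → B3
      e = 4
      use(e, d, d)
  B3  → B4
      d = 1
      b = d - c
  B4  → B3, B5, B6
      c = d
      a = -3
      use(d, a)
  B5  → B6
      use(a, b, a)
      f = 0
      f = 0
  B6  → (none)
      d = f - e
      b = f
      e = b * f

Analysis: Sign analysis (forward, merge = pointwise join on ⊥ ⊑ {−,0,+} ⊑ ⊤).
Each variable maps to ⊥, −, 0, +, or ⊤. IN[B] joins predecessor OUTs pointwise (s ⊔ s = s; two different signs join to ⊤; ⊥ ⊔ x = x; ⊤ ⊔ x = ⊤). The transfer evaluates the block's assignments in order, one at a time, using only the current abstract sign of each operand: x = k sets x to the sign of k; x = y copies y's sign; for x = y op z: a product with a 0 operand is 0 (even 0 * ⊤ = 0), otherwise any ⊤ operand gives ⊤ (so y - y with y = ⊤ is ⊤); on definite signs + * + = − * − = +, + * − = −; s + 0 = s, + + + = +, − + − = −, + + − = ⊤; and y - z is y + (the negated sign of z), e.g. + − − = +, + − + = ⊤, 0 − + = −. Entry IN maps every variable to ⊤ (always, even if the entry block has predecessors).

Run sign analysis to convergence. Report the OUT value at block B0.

Answer: {a: ⊤, b: ⊤, c: ⊤, d: -, e: ⊤, f: ⊤}

Trace:
Per-block solution:
  B0: | IN=(all ⊤) | OUT={d:-; rest ⊤}
  B1: | IN={d:-; rest ⊤} | OUT={d:-; rest ⊤}
  B2: | IN={d:-; rest ⊤} | OUT={d:-, e:+; rest ⊤}
  B3: | IN={e:+; rest ⊤} | OUT={d:+, e:+; rest ⊤}
  B4: | IN={d:+, e:+; rest ⊤} | OUT={a:-, c:+, d:+, e:+; rest ⊤}
  B5: | IN={a:-, c:+, d:+, e:+; rest ⊤} | OUT={a:-, c:+, d:+, e:+, f:0; rest ⊤}
  B6: | IN={a:-, c:+, d:+, e:+; rest ⊤} | OUT={a:-, c:+; rest ⊤}

B0 is the boundary node: IN[B0] = {a: ⊤, b: ⊤, c: ⊤, d: ⊤, e: ⊤, f: ⊤}
Applying B0's transfer function to that IN value gives OUT[B0] (row B0 above).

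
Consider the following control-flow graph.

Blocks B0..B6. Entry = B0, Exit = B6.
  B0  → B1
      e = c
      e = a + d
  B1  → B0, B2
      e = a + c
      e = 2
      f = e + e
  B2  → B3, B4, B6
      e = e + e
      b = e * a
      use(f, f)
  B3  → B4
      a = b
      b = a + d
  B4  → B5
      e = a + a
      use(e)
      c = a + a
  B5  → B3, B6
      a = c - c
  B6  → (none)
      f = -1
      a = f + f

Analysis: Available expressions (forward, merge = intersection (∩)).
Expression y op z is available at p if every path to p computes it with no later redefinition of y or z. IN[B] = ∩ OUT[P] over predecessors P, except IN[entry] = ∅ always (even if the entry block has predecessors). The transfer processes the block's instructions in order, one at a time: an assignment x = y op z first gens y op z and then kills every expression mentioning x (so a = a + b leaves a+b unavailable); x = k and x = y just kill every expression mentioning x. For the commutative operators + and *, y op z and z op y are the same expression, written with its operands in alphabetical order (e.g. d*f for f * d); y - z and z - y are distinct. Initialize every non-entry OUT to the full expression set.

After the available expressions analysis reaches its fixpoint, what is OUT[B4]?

Per-block solution:
  B0: | IN={} | OUT={a+d}
  B1: | IN={a+d} | OUT={a+c, a+d, e+e}
  B2: | IN={a+c, a+d, e+e} | OUT={a*e, a+c, a+d}
  B3: | IN={} | OUT={a+d}
  B4: | IN={a+d} | OUT={a+a, a+d}
  B5: | IN={a+a, a+d} | OUT={c-c}
  B6: | IN={} | OUT={f+f}

Merge at B4: IN[B4] = OUT[B2] ∩ OUT[B3] = {a+d}
Applying B4's transfer function to that IN value gives OUT[B4] (row B4 above).

Answer: {a+a, a+d}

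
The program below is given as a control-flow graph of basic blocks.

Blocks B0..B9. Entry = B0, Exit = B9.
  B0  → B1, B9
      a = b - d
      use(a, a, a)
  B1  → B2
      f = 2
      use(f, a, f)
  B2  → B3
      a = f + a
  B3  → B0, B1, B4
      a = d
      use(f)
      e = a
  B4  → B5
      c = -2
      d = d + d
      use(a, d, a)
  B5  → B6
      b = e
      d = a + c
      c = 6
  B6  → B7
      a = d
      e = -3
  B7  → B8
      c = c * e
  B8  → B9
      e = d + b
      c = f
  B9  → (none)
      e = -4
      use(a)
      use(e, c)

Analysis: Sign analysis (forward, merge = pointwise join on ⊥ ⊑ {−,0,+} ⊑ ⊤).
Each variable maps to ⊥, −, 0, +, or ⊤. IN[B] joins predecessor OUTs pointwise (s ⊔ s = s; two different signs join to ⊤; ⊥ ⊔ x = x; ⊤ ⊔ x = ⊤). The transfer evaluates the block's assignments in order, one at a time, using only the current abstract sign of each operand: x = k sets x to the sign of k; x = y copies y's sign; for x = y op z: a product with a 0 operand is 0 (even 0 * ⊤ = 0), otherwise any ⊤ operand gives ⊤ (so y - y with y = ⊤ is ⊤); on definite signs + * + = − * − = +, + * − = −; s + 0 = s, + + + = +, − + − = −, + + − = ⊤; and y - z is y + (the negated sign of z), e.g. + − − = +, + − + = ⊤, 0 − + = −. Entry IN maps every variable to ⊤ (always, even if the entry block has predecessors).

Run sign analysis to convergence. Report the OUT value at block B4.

Fixpoint table:
  B0:   IN=(all ⊤)   OUT=(all ⊤)
  B1:   IN=(all ⊤)   OUT={f:+; rest ⊤}
  B2:   IN={f:+; rest ⊤}   OUT={f:+; rest ⊤}
  B3:   IN={f:+; rest ⊤}   OUT={f:+; rest ⊤}
  B4:   IN={f:+; rest ⊤}   OUT={c:-, f:+; rest ⊤}
  B5:   IN={c:-, f:+; rest ⊤}   OUT={c:+, f:+; rest ⊤}
  B6:   IN={c:+, f:+; rest ⊤}   OUT={c:+, e:-, f:+; rest ⊤}
  B7:   IN={c:+, e:-, f:+; rest ⊤}   OUT={c:-, e:-, f:+; rest ⊤}
  B8:   IN={c:-, e:-, f:+; rest ⊤}   OUT={c:+, f:+; rest ⊤}
  B9:   IN=(all ⊤)   OUT={e:-; rest ⊤}

Merge at B4: IN[B4] = OUT[B3] = {a: ⊤, b: ⊤, c: ⊤, d: ⊤, e: ⊤, f: +}
Applying B4's transfer function to that IN value gives OUT[B4] (row B4 above).

Answer: {a: ⊤, b: ⊤, c: -, d: ⊤, e: ⊤, f: +}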